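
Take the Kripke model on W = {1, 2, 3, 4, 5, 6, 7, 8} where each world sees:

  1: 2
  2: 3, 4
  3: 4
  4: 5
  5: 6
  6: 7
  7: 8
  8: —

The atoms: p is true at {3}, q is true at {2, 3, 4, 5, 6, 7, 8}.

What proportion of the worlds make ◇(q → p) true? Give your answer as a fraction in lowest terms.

1: successors {2}; q → p there: 2:F. ✗
2: successors {3, 4}; q → p there: 3:T, 4:F. ✓
3: successors {4}; q → p there: 4:F. ✗
4: successors {5}; q → p there: 5:F. ✗
5: successors {6}; q → p there: 6:F. ✗
6: successors {7}; q → p there: 7:F. ✗
7: successors {8}; q → p there: 8:F. ✗
8: no successors, so ◇(q → p) fails. ✗
That's 1 of 8 worlds, so 1/8.

1/8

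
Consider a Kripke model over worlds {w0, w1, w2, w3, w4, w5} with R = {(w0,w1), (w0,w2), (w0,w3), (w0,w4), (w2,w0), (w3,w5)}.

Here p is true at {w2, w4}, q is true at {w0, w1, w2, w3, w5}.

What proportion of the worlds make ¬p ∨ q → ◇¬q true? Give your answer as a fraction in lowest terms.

w0: ¬p ∨ q is T, ◇¬q is T. ✓
w1: ¬p ∨ q is T, ◇¬q is F. ✗
w2: ¬p ∨ q is T, ◇¬q is F. ✗
w3: ¬p ∨ q is T, ◇¬q is F. ✗
w4: ¬p ∨ q is F, ◇¬q is F. ✓
w5: ¬p ∨ q is T, ◇¬q is F. ✗
That's 2 of 6 worlds, so 2/6 = 1/3.

1/3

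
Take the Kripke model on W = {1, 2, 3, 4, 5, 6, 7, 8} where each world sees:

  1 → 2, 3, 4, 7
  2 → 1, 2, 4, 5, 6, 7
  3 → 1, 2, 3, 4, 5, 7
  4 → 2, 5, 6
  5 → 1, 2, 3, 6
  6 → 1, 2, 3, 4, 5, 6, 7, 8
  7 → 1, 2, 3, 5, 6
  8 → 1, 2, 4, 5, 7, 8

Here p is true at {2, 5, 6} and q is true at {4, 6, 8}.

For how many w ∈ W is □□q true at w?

0

1: successors {2, 3, 4, 7}; □q there: 2:F, 3:F, 4:F, 7:F. ✗
2: successors {1, 2, 4, 5, 6, 7}; □q there: 1:F, 2:F, 4:F, 5:F, 6:F, 7:F. ✗
3: successors {1, 2, 3, 4, 5, 7}; □q there: 1:F, 2:F, 3:F, 4:F, 5:F, 7:F. ✗
4: successors {2, 5, 6}; □q there: 2:F, 5:F, 6:F. ✗
5: successors {1, 2, 3, 6}; □q there: 1:F, 2:F, 3:F, 6:F. ✗
6: successors {1, 2, 3, 4, 5, 6, 7, 8}; □q there: 1:F, 2:F, 3:F, 4:F, 5:F, 6:F, 7:F, 8:F. ✗
7: successors {1, 2, 3, 5, 6}; □q there: 1:F, 2:F, 3:F, 5:F, 6:F. ✗
8: successors {1, 2, 4, 5, 7, 8}; □q there: 1:F, 2:F, 4:F, 5:F, 7:F, 8:F. ✗
Satisfying worlds: ∅.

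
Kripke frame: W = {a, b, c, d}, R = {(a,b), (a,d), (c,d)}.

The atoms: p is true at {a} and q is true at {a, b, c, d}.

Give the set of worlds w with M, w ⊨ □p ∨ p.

a: □p is F, p is T. ✓
b: □p is T, p is F. ✓
c: □p is F, p is F. ✗
d: □p is T, p is F. ✓

{a, b, d}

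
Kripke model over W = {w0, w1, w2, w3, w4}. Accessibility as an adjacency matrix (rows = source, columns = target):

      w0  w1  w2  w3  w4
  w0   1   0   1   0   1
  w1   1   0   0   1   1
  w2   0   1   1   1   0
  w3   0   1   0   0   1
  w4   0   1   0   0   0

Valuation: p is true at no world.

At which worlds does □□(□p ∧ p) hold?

w0: successors {w0, w2, w4}; □(□p ∧ p) there: w0:F, w2:F, w4:F. ✗
w1: successors {w0, w3, w4}; □(□p ∧ p) there: w0:F, w3:F, w4:F. ✗
w2: successors {w1, w2, w3}; □(□p ∧ p) there: w1:F, w2:F, w3:F. ✗
w3: successors {w1, w4}; □(□p ∧ p) there: w1:F, w4:F. ✗
w4: successors {w1}; □(□p ∧ p) there: w1:F. ✗

∅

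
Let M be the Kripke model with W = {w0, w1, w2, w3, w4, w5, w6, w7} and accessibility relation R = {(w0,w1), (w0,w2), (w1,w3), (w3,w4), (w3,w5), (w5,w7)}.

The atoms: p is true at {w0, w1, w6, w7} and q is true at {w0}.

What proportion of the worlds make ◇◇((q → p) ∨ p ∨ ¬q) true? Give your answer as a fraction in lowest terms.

3/8

w0: successors {w1, w2}; ◇((q → p) ∨ p ∨ ¬q) there: w1:T, w2:F. ✓
w1: successors {w3}; ◇((q → p) ∨ p ∨ ¬q) there: w3:T. ✓
w2: no successors, so ◇◇((q → p) ∨ p ∨ ¬q) fails. ✗
w3: successors {w4, w5}; ◇((q → p) ∨ p ∨ ¬q) there: w4:F, w5:T. ✓
w4: no successors, so ◇◇((q → p) ∨ p ∨ ¬q) fails. ✗
w5: successors {w7}; ◇((q → p) ∨ p ∨ ¬q) there: w7:F. ✗
w6: no successors, so ◇◇((q → p) ∨ p ∨ ¬q) fails. ✗
w7: no successors, so ◇◇((q → p) ∨ p ∨ ¬q) fails. ✗
That's 3 of 8 worlds, so 3/8.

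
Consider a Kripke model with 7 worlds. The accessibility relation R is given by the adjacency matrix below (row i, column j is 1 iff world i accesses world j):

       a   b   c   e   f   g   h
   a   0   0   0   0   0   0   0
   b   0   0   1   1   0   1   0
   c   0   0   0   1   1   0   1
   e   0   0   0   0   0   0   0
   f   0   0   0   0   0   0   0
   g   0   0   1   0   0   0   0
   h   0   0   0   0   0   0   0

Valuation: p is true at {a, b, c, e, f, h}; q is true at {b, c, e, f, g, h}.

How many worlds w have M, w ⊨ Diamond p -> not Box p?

5

a: Diamond p is F, not Box p is F. ✓
b: Diamond p is T, not Box p is T. ✓
c: Diamond p is T, not Box p is F. ✗
e: Diamond p is F, not Box p is F. ✓
f: Diamond p is F, not Box p is F. ✓
g: Diamond p is T, not Box p is F. ✗
h: Diamond p is F, not Box p is F. ✓
Satisfying worlds: {a, b, e, f, h}.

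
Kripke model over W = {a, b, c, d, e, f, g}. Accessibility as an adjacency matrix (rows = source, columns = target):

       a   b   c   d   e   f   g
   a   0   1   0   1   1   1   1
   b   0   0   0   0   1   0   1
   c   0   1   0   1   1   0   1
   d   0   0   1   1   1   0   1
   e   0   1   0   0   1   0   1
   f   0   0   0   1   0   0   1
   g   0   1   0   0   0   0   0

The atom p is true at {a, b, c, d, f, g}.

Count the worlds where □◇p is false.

a: successors {b, d, e, f, g}; ◇p there: b:T, d:T, e:T, f:T, g:T. ✓
b: successors {e, g}; ◇p there: e:T, g:T. ✓
c: successors {b, d, e, g}; ◇p there: b:T, d:T, e:T, g:T. ✓
d: successors {c, d, e, g}; ◇p there: c:T, d:T, e:T, g:T. ✓
e: successors {b, e, g}; ◇p there: b:T, e:T, g:T. ✓
f: successors {d, g}; ◇p there: d:T, g:T. ✓
g: successors {b}; ◇p there: b:T. ✓
Satisfying worlds: {a, b, c, d, e, f, g}.
So □◇p fails at the other 0 worlds.

0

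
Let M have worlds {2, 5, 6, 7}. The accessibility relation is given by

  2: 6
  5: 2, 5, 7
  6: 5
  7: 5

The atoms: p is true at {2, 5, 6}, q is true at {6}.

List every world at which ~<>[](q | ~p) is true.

{2, 6, 7}

2: <>[](q | ~p) is F. ✓
5: <>[](q | ~p) is T. ✗
6: <>[](q | ~p) is F. ✓
7: <>[](q | ~p) is F. ✓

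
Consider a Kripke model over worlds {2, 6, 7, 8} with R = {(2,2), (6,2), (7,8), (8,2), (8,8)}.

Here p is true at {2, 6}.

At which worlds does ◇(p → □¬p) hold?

2: successors {2}; p → □¬p there: 2:F. ✗
6: successors {2}; p → □¬p there: 2:F. ✗
7: successors {8}; p → □¬p there: 8:T. ✓
8: successors {2, 8}; p → □¬p there: 2:F, 8:T. ✓

{7, 8}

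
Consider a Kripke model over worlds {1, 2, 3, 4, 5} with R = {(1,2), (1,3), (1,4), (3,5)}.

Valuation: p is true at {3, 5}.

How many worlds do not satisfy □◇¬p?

1: successors {2, 3, 4}; ◇¬p there: 2:F, 3:F, 4:F. ✗
2: no successors, so □◇¬p holds vacuously. ✓
3: successors {5}; ◇¬p there: 5:F. ✗
4: no successors, so □◇¬p holds vacuously. ✓
5: no successors, so □◇¬p holds vacuously. ✓
Satisfying worlds: {2, 4, 5}.
So □◇¬p fails at the other 2 worlds.

2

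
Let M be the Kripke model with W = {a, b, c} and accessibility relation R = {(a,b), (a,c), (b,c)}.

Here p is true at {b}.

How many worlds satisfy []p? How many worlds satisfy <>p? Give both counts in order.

1 and 1

For []p:
a: successors {b, c}; p there: b:T, c:F. ✗
b: successors {c}; p there: c:F. ✗
c: no successors, so []p holds vacuously. ✓
— 1 world.
For <>p:
a: successors {b, c}; p there: b:T, c:F. ✓
b: successors {c}; p there: c:F. ✗
c: no successors, so <>p fails. ✗
— 1 world.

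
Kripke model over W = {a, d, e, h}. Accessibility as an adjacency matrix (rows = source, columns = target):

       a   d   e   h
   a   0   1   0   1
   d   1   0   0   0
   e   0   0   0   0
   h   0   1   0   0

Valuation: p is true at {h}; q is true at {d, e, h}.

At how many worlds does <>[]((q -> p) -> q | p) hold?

a: successors {d, h}; []((q -> p) -> q | p) there: d:F, h:T. ✓
d: successors {a}; []((q -> p) -> q | p) there: a:T. ✓
e: no successors, so <>[]((q -> p) -> q | p) fails. ✗
h: successors {d}; []((q -> p) -> q | p) there: d:F. ✗
Satisfying worlds: {a, d}.

2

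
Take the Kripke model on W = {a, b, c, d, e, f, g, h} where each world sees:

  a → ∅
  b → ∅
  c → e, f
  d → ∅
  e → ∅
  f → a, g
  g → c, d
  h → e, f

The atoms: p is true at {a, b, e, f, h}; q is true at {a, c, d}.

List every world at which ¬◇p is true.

{a, b, d, e, g}

a: ◇p is F. ✓
b: ◇p is F. ✓
c: ◇p is T. ✗
d: ◇p is F. ✓
e: ◇p is F. ✓
f: ◇p is T. ✗
g: ◇p is F. ✓
h: ◇p is T. ✗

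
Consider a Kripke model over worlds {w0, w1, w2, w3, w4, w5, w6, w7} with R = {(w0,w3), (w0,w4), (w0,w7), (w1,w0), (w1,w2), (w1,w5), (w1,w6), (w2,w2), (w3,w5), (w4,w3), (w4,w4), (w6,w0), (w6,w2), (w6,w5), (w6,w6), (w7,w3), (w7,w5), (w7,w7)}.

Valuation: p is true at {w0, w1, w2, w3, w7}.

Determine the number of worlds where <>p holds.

w0: successors {w3, w4, w7}; p there: w3:T, w4:F, w7:T. ✓
w1: successors {w0, w2, w5, w6}; p there: w0:T, w2:T, w5:F, w6:F. ✓
w2: successors {w2}; p there: w2:T. ✓
w3: successors {w5}; p there: w5:F. ✗
w4: successors {w3, w4}; p there: w3:T, w4:F. ✓
w5: no successors, so <>p fails. ✗
w6: successors {w0, w2, w5, w6}; p there: w0:T, w2:T, w5:F, w6:F. ✓
w7: successors {w3, w5, w7}; p there: w3:T, w5:F, w7:T. ✓
Satisfying worlds: {w0, w1, w2, w4, w6, w7}.

6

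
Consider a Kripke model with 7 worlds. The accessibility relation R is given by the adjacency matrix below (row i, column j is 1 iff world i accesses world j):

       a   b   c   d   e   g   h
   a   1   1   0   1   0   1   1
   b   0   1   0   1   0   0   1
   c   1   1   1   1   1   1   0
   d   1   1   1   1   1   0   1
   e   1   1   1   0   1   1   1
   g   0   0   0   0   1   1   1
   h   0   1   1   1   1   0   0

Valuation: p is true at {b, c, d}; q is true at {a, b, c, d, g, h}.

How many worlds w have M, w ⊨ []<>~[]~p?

7

a: successors {a, b, d, g, h}; <>~[]~p there: a:T, b:T, d:T, g:T, h:T. ✓
b: successors {b, d, h}; <>~[]~p there: b:T, d:T, h:T. ✓
c: successors {a, b, c, d, e, g}; <>~[]~p there: a:T, b:T, c:T, d:T, e:T, g:T. ✓
d: successors {a, b, c, d, e, h}; <>~[]~p there: a:T, b:T, c:T, d:T, e:T, h:T. ✓
e: successors {a, b, c, e, g, h}; <>~[]~p there: a:T, b:T, c:T, e:T, g:T, h:T. ✓
g: successors {e, g, h}; <>~[]~p there: e:T, g:T, h:T. ✓
h: successors {b, c, d, e}; <>~[]~p there: b:T, c:T, d:T, e:T. ✓
Satisfying worlds: {a, b, c, d, e, g, h}.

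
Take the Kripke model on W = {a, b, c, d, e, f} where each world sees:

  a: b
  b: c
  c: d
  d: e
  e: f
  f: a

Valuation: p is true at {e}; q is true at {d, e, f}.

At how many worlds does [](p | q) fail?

3

a: successors {b}; p | q there: b:F. ✗
b: successors {c}; p | q there: c:F. ✗
c: successors {d}; p | q there: d:T. ✓
d: successors {e}; p | q there: e:T. ✓
e: successors {f}; p | q there: f:T. ✓
f: successors {a}; p | q there: a:F. ✗
Satisfying worlds: {c, d, e}.
So [](p | q) fails at the other 3 worlds.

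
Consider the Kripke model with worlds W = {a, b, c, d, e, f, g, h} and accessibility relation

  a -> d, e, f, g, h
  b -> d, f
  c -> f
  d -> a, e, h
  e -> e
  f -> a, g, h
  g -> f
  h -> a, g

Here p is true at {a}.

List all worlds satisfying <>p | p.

{a, d, f, h}

a: <>p is F, p is T. ✓
b: <>p is F, p is F. ✗
c: <>p is F, p is F. ✗
d: <>p is T, p is F. ✓
e: <>p is F, p is F. ✗
f: <>p is T, p is F. ✓
g: <>p is F, p is F. ✗
h: <>p is T, p is F. ✓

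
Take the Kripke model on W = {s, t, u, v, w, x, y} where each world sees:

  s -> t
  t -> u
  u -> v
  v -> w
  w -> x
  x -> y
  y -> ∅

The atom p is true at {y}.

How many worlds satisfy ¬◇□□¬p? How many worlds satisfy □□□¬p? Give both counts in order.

2 and 6

For ¬◇□□¬p:
s: ◇□□¬p is T. ✗
t: ◇□□¬p is T. ✗
u: ◇□□¬p is T. ✗
v: ◇□□¬p is F. ✓
w: ◇□□¬p is T. ✗
x: ◇□□¬p is T. ✗
y: ◇□□¬p is F. ✓
— 2 worlds.
For □□□¬p:
s: successors {t}; □□¬p there: t:T. ✓
t: successors {u}; □□¬p there: u:T. ✓
u: successors {v}; □□¬p there: v:T. ✓
v: successors {w}; □□¬p there: w:F. ✗
w: successors {x}; □□¬p there: x:T. ✓
x: successors {y}; □□¬p there: y:T. ✓
y: no successors, so □□□¬p holds vacuously. ✓
— 6 worlds.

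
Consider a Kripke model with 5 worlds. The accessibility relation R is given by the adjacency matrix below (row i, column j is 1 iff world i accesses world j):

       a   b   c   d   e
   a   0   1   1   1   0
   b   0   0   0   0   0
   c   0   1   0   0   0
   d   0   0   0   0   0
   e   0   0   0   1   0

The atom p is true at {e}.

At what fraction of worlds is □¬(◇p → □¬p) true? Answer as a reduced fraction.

2/5

a: successors {b, c, d}; ¬(◇p → □¬p) there: b:F, c:F, d:F. ✗
b: no successors, so □¬(◇p → □¬p) holds vacuously. ✓
c: successors {b}; ¬(◇p → □¬p) there: b:F. ✗
d: no successors, so □¬(◇p → □¬p) holds vacuously. ✓
e: successors {d}; ¬(◇p → □¬p) there: d:F. ✗
That's 2 of 5 worlds, so 2/5.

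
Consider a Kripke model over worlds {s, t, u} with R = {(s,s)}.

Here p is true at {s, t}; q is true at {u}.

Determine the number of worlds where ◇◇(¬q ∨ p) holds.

1

s: successors {s}; ◇(¬q ∨ p) there: s:T. ✓
t: no successors, so ◇◇(¬q ∨ p) fails. ✗
u: no successors, so ◇◇(¬q ∨ p) fails. ✗
Satisfying worlds: {s}.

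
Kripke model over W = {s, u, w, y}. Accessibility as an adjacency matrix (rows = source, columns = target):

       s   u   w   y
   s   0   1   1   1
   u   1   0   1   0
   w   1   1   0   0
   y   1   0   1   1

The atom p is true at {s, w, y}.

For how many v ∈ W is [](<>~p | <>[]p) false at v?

s: successors {u, w, y}; <>~p | <>[]p there: u:F, w:T, y:T. ✗
u: successors {s, w}; <>~p | <>[]p there: s:T, w:T. ✓
w: successors {s, u}; <>~p | <>[]p there: s:T, u:F. ✗
y: successors {s, w, y}; <>~p | <>[]p there: s:T, w:T, y:T. ✓
Satisfying worlds: {u, y}.
So [](<>~p | <>[]p) fails at the other 2 worlds.

2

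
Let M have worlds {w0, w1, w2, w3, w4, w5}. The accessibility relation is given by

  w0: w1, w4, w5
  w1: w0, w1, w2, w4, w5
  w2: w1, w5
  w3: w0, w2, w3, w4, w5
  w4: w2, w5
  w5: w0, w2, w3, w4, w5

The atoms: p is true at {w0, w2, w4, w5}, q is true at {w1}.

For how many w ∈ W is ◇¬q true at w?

w0: successors {w1, w4, w5}; ¬q there: w1:F, w4:T, w5:T. ✓
w1: successors {w0, w1, w2, w4, w5}; ¬q there: w0:T, w1:F, w2:T, w4:T, w5:T. ✓
w2: successors {w1, w5}; ¬q there: w1:F, w5:T. ✓
w3: successors {w0, w2, w3, w4, w5}; ¬q there: w0:T, w2:T, w3:T, w4:T, w5:T. ✓
w4: successors {w2, w5}; ¬q there: w2:T, w5:T. ✓
w5: successors {w0, w2, w3, w4, w5}; ¬q there: w0:T, w2:T, w3:T, w4:T, w5:T. ✓
Satisfying worlds: {w0, w1, w2, w3, w4, w5}.

6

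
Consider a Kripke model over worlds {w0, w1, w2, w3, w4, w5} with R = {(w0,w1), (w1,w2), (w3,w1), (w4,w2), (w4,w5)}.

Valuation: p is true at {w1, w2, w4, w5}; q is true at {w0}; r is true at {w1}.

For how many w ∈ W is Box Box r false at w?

w0: successors {w1}; Box r there: w1:F. ✗
w1: successors {w2}; Box r there: w2:T. ✓
w2: no successors, so Box Box r holds vacuously. ✓
w3: successors {w1}; Box r there: w1:F. ✗
w4: successors {w2, w5}; Box r there: w2:T, w5:T. ✓
w5: no successors, so Box Box r holds vacuously. ✓
Satisfying worlds: {w1, w2, w4, w5}.
So Box Box r fails at the other 2 worlds.

2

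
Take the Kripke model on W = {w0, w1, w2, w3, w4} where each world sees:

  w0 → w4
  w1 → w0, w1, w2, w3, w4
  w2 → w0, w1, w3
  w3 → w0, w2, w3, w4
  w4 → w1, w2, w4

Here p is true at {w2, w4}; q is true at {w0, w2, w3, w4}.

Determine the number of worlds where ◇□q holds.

3

w0: successors {w4}; □q there: w4:F. ✗
w1: successors {w0, w1, w2, w3, w4}; □q there: w0:T, w1:F, w2:F, w3:T, w4:F. ✓
w2: successors {w0, w1, w3}; □q there: w0:T, w1:F, w3:T. ✓
w3: successors {w0, w2, w3, w4}; □q there: w0:T, w2:F, w3:T, w4:F. ✓
w4: successors {w1, w2, w4}; □q there: w1:F, w2:F, w4:F. ✗
Satisfying worlds: {w1, w2, w3}.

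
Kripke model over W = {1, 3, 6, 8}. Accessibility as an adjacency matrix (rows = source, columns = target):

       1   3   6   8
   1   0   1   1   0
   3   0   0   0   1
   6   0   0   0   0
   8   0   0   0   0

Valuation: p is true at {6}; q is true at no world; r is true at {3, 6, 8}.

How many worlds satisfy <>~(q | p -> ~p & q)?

1: successors {3, 6}; ~(q | p -> ~p & q) there: 3:F, 6:T. ✓
3: successors {8}; ~(q | p -> ~p & q) there: 8:F. ✗
6: no successors, so <>~(q | p -> ~p & q) fails. ✗
8: no successors, so <>~(q | p -> ~p & q) fails. ✗
Satisfying worlds: {1}.

1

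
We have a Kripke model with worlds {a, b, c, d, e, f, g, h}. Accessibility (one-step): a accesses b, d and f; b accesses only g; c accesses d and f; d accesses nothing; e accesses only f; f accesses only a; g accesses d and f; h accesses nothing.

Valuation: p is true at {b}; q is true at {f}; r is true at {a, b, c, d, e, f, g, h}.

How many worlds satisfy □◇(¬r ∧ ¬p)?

2

a: successors {b, d, f}; ◇(¬r ∧ ¬p) there: b:F, d:F, f:F. ✗
b: successors {g}; ◇(¬r ∧ ¬p) there: g:F. ✗
c: successors {d, f}; ◇(¬r ∧ ¬p) there: d:F, f:F. ✗
d: no successors, so □◇(¬r ∧ ¬p) holds vacuously. ✓
e: successors {f}; ◇(¬r ∧ ¬p) there: f:F. ✗
f: successors {a}; ◇(¬r ∧ ¬p) there: a:F. ✗
g: successors {d, f}; ◇(¬r ∧ ¬p) there: d:F, f:F. ✗
h: no successors, so □◇(¬r ∧ ¬p) holds vacuously. ✓
Satisfying worlds: {d, h}.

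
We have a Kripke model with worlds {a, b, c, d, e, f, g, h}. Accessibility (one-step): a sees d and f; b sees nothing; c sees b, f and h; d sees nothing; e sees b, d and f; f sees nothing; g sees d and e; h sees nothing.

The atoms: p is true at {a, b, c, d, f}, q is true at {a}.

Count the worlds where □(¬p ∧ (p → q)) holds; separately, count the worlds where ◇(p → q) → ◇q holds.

For □(¬p ∧ (p → q)):
a: successors {d, f}; ¬p ∧ (p → q) there: d:F, f:F. ✗
b: no successors, so □(¬p ∧ (p → q)) holds vacuously. ✓
c: successors {b, f, h}; ¬p ∧ (p → q) there: b:F, f:F, h:T. ✗
d: no successors, so □(¬p ∧ (p → q)) holds vacuously. ✓
e: successors {b, d, f}; ¬p ∧ (p → q) there: b:F, d:F, f:F. ✗
f: no successors, so □(¬p ∧ (p → q)) holds vacuously. ✓
g: successors {d, e}; ¬p ∧ (p → q) there: d:F, e:T. ✗
h: no successors, so □(¬p ∧ (p → q)) holds vacuously. ✓
— 4 worlds.
For ◇(p → q) → ◇q:
a: ◇(p → q) is F, ◇q is F. ✓
b: ◇(p → q) is F, ◇q is F. ✓
c: ◇(p → q) is T, ◇q is F. ✗
d: ◇(p → q) is F, ◇q is F. ✓
e: ◇(p → q) is F, ◇q is F. ✓
f: ◇(p → q) is F, ◇q is F. ✓
g: ◇(p → q) is T, ◇q is F. ✗
h: ◇(p → q) is F, ◇q is F. ✓
— 6 worlds.

4 and 6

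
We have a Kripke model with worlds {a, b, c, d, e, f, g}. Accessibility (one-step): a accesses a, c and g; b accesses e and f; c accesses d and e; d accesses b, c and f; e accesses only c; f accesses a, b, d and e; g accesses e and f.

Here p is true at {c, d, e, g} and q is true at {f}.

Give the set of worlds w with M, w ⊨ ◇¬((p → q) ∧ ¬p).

a: successors {a, c, g}; ¬((p → q) ∧ ¬p) there: a:F, c:T, g:T. ✓
b: successors {e, f}; ¬((p → q) ∧ ¬p) there: e:T, f:F. ✓
c: successors {d, e}; ¬((p → q) ∧ ¬p) there: d:T, e:T. ✓
d: successors {b, c, f}; ¬((p → q) ∧ ¬p) there: b:F, c:T, f:F. ✓
e: successors {c}; ¬((p → q) ∧ ¬p) there: c:T. ✓
f: successors {a, b, d, e}; ¬((p → q) ∧ ¬p) there: a:F, b:F, d:T, e:T. ✓
g: successors {e, f}; ¬((p → q) ∧ ¬p) there: e:T, f:F. ✓

{a, b, c, d, e, f, g}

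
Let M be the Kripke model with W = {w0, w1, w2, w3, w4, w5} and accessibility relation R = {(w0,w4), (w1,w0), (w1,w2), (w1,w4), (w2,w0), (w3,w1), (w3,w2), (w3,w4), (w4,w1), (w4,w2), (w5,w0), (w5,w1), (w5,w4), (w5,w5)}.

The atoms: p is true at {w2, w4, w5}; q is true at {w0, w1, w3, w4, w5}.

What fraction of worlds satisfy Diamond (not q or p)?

w0: successors {w4}; not q or p there: w4:T. ✓
w1: successors {w0, w2, w4}; not q or p there: w0:F, w2:T, w4:T. ✓
w2: successors {w0}; not q or p there: w0:F. ✗
w3: successors {w1, w2, w4}; not q or p there: w1:F, w2:T, w4:T. ✓
w4: successors {w1, w2}; not q or p there: w1:F, w2:T. ✓
w5: successors {w0, w1, w4, w5}; not q or p there: w0:F, w1:F, w4:T, w5:T. ✓
That's 5 of 6 worlds, so 5/6.

5/6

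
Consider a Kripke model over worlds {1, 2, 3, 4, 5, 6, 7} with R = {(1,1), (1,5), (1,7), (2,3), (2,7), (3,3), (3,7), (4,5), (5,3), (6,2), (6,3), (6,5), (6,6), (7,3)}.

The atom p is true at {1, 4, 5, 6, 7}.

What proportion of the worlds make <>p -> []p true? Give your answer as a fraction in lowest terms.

1: <>p is T, []p is T. ✓
2: <>p is T, []p is F. ✗
3: <>p is T, []p is F. ✗
4: <>p is T, []p is T. ✓
5: <>p is F, []p is F. ✓
6: <>p is T, []p is F. ✗
7: <>p is F, []p is F. ✓
That's 4 of 7 worlds, so 4/7.

4/7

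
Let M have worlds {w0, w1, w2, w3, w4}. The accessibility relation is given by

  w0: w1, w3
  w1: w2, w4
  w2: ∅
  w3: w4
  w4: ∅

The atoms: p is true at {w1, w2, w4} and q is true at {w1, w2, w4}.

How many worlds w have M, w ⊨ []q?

w0: successors {w1, w3}; q there: w1:T, w3:F. ✗
w1: successors {w2, w4}; q there: w2:T, w4:T. ✓
w2: no successors, so []q holds vacuously. ✓
w3: successors {w4}; q there: w4:T. ✓
w4: no successors, so []q holds vacuously. ✓
Satisfying worlds: {w1, w2, w3, w4}.

4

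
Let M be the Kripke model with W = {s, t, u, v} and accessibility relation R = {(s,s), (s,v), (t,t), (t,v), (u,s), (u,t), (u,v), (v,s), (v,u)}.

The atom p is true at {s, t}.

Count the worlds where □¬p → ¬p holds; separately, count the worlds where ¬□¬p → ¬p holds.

4 and 2

For □¬p → ¬p:
s: □¬p is F, ¬p is F. ✓
t: □¬p is F, ¬p is F. ✓
u: □¬p is F, ¬p is T. ✓
v: □¬p is F, ¬p is T. ✓
— 4 worlds.
For ¬□¬p → ¬p:
s: ¬□¬p is T, ¬p is F. ✗
t: ¬□¬p is T, ¬p is F. ✗
u: ¬□¬p is T, ¬p is T. ✓
v: ¬□¬p is T, ¬p is T. ✓
— 2 worlds.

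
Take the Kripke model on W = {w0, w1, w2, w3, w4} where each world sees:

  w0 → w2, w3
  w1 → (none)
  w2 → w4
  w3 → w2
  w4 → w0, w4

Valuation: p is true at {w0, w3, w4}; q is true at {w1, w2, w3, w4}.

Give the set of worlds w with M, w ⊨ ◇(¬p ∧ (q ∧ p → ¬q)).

w0: successors {w2, w3}; ¬p ∧ (q ∧ p → ¬q) there: w2:T, w3:F. ✓
w1: no successors, so ◇(¬p ∧ (q ∧ p → ¬q)) fails. ✗
w2: successors {w4}; ¬p ∧ (q ∧ p → ¬q) there: w4:F. ✗
w3: successors {w2}; ¬p ∧ (q ∧ p → ¬q) there: w2:T. ✓
w4: successors {w0, w4}; ¬p ∧ (q ∧ p → ¬q) there: w0:F, w4:F. ✗

{w0, w3}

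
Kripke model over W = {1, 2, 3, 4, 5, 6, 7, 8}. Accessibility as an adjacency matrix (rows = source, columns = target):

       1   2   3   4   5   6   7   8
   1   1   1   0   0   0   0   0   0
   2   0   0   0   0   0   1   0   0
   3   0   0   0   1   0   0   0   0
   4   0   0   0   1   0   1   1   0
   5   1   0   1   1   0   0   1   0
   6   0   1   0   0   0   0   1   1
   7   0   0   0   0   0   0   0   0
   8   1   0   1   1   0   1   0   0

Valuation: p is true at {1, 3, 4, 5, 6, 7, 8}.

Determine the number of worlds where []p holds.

1: successors {1, 2}; p there: 1:T, 2:F. ✗
2: successors {6}; p there: 6:T. ✓
3: successors {4}; p there: 4:T. ✓
4: successors {4, 6, 7}; p there: 4:T, 6:T, 7:T. ✓
5: successors {1, 3, 4, 7}; p there: 1:T, 3:T, 4:T, 7:T. ✓
6: successors {2, 7, 8}; p there: 2:F, 7:T, 8:T. ✗
7: no successors, so []p holds vacuously. ✓
8: successors {1, 3, 4, 6}; p there: 1:T, 3:T, 4:T, 6:T. ✓
Satisfying worlds: {2, 3, 4, 5, 7, 8}.

6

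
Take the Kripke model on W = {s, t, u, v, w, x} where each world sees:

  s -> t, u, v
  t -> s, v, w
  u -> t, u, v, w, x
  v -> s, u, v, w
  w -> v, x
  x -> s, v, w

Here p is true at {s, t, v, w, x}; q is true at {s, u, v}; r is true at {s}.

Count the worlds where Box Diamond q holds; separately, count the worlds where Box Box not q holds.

For Box Diamond q:
s: successors {t, u, v}; Diamond q there: t:T, u:T, v:T. ✓
t: successors {s, v, w}; Diamond q there: s:T, v:T, w:T. ✓
u: successors {t, u, v, w, x}; Diamond q there: t:T, u:T, v:T, w:T, x:T. ✓
v: successors {s, u, v, w}; Diamond q there: s:T, u:T, v:T, w:T. ✓
w: successors {v, x}; Diamond q there: v:T, x:T. ✓
x: successors {s, v, w}; Diamond q there: s:T, v:T, w:T. ✓
— 6 worlds.
For Box Box not q:
s: successors {t, u, v}; Box not q there: t:F, u:F, v:F. ✗
t: successors {s, v, w}; Box not q there: s:F, v:F, w:F. ✗
u: successors {t, u, v, w, x}; Box not q there: t:F, u:F, v:F, w:F, x:F. ✗
v: successors {s, u, v, w}; Box not q there: s:F, u:F, v:F, w:F. ✗
w: successors {v, x}; Box not q there: v:F, x:F. ✗
x: successors {s, v, w}; Box not q there: s:F, v:F, w:F. ✗
— 0 worlds.

6 and 0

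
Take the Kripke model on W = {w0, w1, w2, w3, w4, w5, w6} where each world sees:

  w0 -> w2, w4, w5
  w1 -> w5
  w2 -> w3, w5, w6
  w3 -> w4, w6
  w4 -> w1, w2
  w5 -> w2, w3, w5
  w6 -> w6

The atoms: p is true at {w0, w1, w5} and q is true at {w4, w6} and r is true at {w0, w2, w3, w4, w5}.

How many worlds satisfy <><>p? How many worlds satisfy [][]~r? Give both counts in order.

6 and 1

For <><>p:
w0: successors {w2, w4, w5}; <>p there: w2:T, w4:T, w5:T. ✓
w1: successors {w5}; <>p there: w5:T. ✓
w2: successors {w3, w5, w6}; <>p there: w3:F, w5:T, w6:F. ✓
w3: successors {w4, w6}; <>p there: w4:T, w6:F. ✓
w4: successors {w1, w2}; <>p there: w1:T, w2:T. ✓
w5: successors {w2, w3, w5}; <>p there: w2:T, w3:F, w5:T. ✓
w6: successors {w6}; <>p there: w6:F. ✗
— 6 worlds.
For [][]~r:
w0: successors {w2, w4, w5}; []~r there: w2:F, w4:F, w5:F. ✗
w1: successors {w5}; []~r there: w5:F. ✗
w2: successors {w3, w5, w6}; []~r there: w3:F, w5:F, w6:T. ✗
w3: successors {w4, w6}; []~r there: w4:F, w6:T. ✗
w4: successors {w1, w2}; []~r there: w1:F, w2:F. ✗
w5: successors {w2, w3, w5}; []~r there: w2:F, w3:F, w5:F. ✗
w6: successors {w6}; []~r there: w6:T. ✓
— 1 world.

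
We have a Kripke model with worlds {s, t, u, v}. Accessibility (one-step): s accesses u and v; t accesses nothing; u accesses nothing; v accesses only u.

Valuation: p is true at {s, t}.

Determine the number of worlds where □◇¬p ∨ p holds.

3

s: □◇¬p is F, p is T. ✓
t: □◇¬p is T, p is T. ✓
u: □◇¬p is T, p is F. ✓
v: □◇¬p is F, p is F. ✗
Satisfying worlds: {s, t, u}.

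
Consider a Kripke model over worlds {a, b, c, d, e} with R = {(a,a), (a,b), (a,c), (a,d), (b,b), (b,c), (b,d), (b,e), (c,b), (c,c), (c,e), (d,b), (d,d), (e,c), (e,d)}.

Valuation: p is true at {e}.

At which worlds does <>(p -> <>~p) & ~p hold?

{a, b, c, d}

a: <>(p -> <>~p) is T, ~p is T. ✓
b: <>(p -> <>~p) is T, ~p is T. ✓
c: <>(p -> <>~p) is T, ~p is T. ✓
d: <>(p -> <>~p) is T, ~p is T. ✓
e: <>(p -> <>~p) is T, ~p is F. ✗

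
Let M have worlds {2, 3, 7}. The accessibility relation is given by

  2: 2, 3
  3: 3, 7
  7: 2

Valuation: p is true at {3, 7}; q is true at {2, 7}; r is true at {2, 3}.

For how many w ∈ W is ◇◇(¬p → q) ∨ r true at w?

3

2: ◇◇(¬p → q) is T, r is T. ✓
3: ◇◇(¬p → q) is T, r is T. ✓
7: ◇◇(¬p → q) is T, r is F. ✓
Satisfying worlds: {2, 3, 7}.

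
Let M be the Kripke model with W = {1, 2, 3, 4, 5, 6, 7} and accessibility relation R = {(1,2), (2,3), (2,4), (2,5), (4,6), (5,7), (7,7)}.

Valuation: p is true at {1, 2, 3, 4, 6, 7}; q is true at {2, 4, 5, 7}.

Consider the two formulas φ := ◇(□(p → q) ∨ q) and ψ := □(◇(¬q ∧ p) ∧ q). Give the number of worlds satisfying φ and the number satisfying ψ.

5 and 3

For ◇(□(p → q) ∨ q):
1: successors {2}; □(p → q) ∨ q there: 2:T. ✓
2: successors {3, 4, 5}; □(p → q) ∨ q there: 3:T, 4:T, 5:T. ✓
3: no successors, so ◇(□(p → q) ∨ q) fails. ✗
4: successors {6}; □(p → q) ∨ q there: 6:T. ✓
5: successors {7}; □(p → q) ∨ q there: 7:T. ✓
6: no successors, so ◇(□(p → q) ∨ q) fails. ✗
7: successors {7}; □(p → q) ∨ q there: 7:T. ✓
— 5 worlds.
For □(◇(¬q ∧ p) ∧ q):
1: successors {2}; ◇(¬q ∧ p) ∧ q there: 2:T. ✓
2: successors {3, 4, 5}; ◇(¬q ∧ p) ∧ q there: 3:F, 4:T, 5:F. ✗
3: no successors, so □(◇(¬q ∧ p) ∧ q) holds vacuously. ✓
4: successors {6}; ◇(¬q ∧ p) ∧ q there: 6:F. ✗
5: successors {7}; ◇(¬q ∧ p) ∧ q there: 7:F. ✗
6: no successors, so □(◇(¬q ∧ p) ∧ q) holds vacuously. ✓
7: successors {7}; ◇(¬q ∧ p) ∧ q there: 7:F. ✗
— 3 worlds.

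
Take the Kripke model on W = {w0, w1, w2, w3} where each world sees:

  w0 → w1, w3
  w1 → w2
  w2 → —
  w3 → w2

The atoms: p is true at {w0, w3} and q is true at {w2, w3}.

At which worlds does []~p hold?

w0: successors {w1, w3}; ~p there: w1:T, w3:F. ✗
w1: successors {w2}; ~p there: w2:T. ✓
w2: no successors, so []~p holds vacuously. ✓
w3: successors {w2}; ~p there: w2:T. ✓

{w1, w2, w3}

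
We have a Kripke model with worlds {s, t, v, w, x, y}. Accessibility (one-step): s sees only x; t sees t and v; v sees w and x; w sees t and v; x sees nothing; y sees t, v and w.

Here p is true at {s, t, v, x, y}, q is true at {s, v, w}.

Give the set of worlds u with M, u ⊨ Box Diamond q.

s: successors {x}; Diamond q there: x:F. ✗
t: successors {t, v}; Diamond q there: t:T, v:T. ✓
v: successors {w, x}; Diamond q there: w:T, x:F. ✗
w: successors {t, v}; Diamond q there: t:T, v:T. ✓
x: no successors, so Box Diamond q holds vacuously. ✓
y: successors {t, v, w}; Diamond q there: t:T, v:T, w:T. ✓

{t, w, x, y}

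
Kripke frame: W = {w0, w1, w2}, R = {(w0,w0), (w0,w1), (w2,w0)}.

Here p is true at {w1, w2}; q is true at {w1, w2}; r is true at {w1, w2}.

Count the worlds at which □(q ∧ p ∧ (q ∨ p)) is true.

w0: successors {w0, w1}; q ∧ p ∧ (q ∨ p) there: w0:F, w1:T. ✗
w1: no successors, so □(q ∧ p ∧ (q ∨ p)) holds vacuously. ✓
w2: successors {w0}; q ∧ p ∧ (q ∨ p) there: w0:F. ✗
Satisfying worlds: {w1}.

1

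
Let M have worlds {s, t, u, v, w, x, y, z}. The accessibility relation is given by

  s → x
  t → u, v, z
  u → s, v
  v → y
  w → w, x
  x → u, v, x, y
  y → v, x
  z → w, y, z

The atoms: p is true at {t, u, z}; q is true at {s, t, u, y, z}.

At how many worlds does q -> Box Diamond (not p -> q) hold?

6

s: q is T, Box Diamond (not p -> q) is T. ✓
t: q is T, Box Diamond (not p -> q) is T. ✓
u: q is T, Box Diamond (not p -> q) is F. ✗
v: q is F, Box Diamond (not p -> q) is F. ✓
w: q is F, Box Diamond (not p -> q) is F. ✓
x: q is F, Box Diamond (not p -> q) is F. ✓
y: q is T, Box Diamond (not p -> q) is T. ✓
z: q is T, Box Diamond (not p -> q) is F. ✗
Satisfying worlds: {s, t, v, w, x, y}.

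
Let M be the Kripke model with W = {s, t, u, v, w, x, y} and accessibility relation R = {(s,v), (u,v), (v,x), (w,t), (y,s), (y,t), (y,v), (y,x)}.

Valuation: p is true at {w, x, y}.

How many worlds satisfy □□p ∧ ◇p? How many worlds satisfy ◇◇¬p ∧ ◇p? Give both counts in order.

For □□p ∧ ◇p:
s: □□p is T, ◇p is F. ✗
t: □□p is T, ◇p is F. ✗
u: □□p is T, ◇p is F. ✗
v: □□p is T, ◇p is T. ✓
w: □□p is T, ◇p is F. ✗
x: □□p is T, ◇p is F. ✗
y: □□p is F, ◇p is T. ✗
— 1 world.
For ◇◇¬p ∧ ◇p:
s: ◇◇¬p is F, ◇p is F. ✗
t: ◇◇¬p is F, ◇p is F. ✗
u: ◇◇¬p is F, ◇p is F. ✗
v: ◇◇¬p is F, ◇p is T. ✗
w: ◇◇¬p is F, ◇p is F. ✗
x: ◇◇¬p is F, ◇p is F. ✗
y: ◇◇¬p is T, ◇p is T. ✓
— 1 world.

1 and 1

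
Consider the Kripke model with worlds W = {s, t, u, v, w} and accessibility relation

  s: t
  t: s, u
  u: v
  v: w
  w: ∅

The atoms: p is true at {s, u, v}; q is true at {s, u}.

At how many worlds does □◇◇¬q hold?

2

s: successors {t}; ◇◇¬q there: t:T. ✓
t: successors {s, u}; ◇◇¬q there: s:F, u:T. ✗
u: successors {v}; ◇◇¬q there: v:F. ✗
v: successors {w}; ◇◇¬q there: w:F. ✗
w: no successors, so □◇◇¬q holds vacuously. ✓
Satisfying worlds: {s, w}.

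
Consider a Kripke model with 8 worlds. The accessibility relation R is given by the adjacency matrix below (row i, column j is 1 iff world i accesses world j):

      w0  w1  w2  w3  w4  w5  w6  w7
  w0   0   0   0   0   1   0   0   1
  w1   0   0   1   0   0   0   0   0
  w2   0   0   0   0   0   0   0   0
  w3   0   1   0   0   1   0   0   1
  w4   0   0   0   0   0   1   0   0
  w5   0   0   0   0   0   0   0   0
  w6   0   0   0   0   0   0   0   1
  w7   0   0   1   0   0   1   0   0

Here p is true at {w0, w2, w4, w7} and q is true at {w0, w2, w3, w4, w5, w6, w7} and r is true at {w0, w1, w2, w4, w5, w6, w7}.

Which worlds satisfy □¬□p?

{w0, w2, w5, w6}

w0: successors {w4, w7}; ¬□p there: w4:T, w7:T. ✓
w1: successors {w2}; ¬□p there: w2:F. ✗
w2: no successors, so □¬□p holds vacuously. ✓
w3: successors {w1, w4, w7}; ¬□p there: w1:F, w4:T, w7:T. ✗
w4: successors {w5}; ¬□p there: w5:F. ✗
w5: no successors, so □¬□p holds vacuously. ✓
w6: successors {w7}; ¬□p there: w7:T. ✓
w7: successors {w2, w5}; ¬□p there: w2:F, w5:F. ✗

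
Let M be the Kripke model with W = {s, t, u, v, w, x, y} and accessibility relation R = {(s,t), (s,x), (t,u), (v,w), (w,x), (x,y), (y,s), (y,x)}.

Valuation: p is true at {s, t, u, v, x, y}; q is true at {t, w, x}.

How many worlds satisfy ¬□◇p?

1

s: □◇p is T. ✗
t: □◇p is F. ✓
u: □◇p is T. ✗
v: □◇p is T. ✗
w: □◇p is T. ✗
x: □◇p is T. ✗
y: □◇p is T. ✗
Satisfying worlds: {t}.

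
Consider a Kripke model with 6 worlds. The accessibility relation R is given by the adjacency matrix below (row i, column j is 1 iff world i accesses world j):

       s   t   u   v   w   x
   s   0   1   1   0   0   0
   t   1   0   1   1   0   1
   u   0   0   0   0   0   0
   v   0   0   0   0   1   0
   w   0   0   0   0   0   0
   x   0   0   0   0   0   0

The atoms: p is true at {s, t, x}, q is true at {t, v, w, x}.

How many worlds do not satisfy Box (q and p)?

s: successors {t, u}; q and p there: t:T, u:F. ✗
t: successors {s, u, v, x}; q and p there: s:F, u:F, v:F, x:T. ✗
u: no successors, so Box (q and p) holds vacuously. ✓
v: successors {w}; q and p there: w:F. ✗
w: no successors, so Box (q and p) holds vacuously. ✓
x: no successors, so Box (q and p) holds vacuously. ✓
Satisfying worlds: {u, w, x}.
So Box (q and p) fails at the other 3 worlds.

3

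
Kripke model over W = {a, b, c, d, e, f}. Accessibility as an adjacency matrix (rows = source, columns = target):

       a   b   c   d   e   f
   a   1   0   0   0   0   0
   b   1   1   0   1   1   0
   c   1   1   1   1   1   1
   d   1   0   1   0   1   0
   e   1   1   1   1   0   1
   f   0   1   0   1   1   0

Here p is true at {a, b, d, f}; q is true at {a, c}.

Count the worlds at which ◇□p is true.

a: successors {a}; □p there: a:T. ✓
b: successors {a, b, d, e}; □p there: a:T, b:F, d:F, e:F. ✓
c: successors {a, b, c, d, e, f}; □p there: a:T, b:F, c:F, d:F, e:F, f:F. ✓
d: successors {a, c, e}; □p there: a:T, c:F, e:F. ✓
e: successors {a, b, c, d, f}; □p there: a:T, b:F, c:F, d:F, f:F. ✓
f: successors {b, d, e}; □p there: b:F, d:F, e:F. ✗
Satisfying worlds: {a, b, c, d, e}.

5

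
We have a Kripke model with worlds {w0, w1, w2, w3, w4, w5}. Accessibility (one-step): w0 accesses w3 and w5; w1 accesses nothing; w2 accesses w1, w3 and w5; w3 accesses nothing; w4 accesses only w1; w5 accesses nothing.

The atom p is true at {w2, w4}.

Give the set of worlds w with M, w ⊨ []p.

{w1, w3, w5}

w0: successors {w3, w5}; p there: w3:F, w5:F. ✗
w1: no successors, so []p holds vacuously. ✓
w2: successors {w1, w3, w5}; p there: w1:F, w3:F, w5:F. ✗
w3: no successors, so []p holds vacuously. ✓
w4: successors {w1}; p there: w1:F. ✗
w5: no successors, so []p holds vacuously. ✓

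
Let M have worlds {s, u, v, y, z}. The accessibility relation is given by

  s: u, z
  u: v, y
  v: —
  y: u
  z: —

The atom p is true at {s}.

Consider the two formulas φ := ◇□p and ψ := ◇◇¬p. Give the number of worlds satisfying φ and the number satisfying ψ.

For ◇□p:
s: successors {u, z}; □p there: u:F, z:T. ✓
u: successors {v, y}; □p there: v:T, y:F. ✓
v: no successors, so ◇□p fails. ✗
y: successors {u}; □p there: u:F. ✗
z: no successors, so ◇□p fails. ✗
— 2 worlds.
For ◇◇¬p:
s: successors {u, z}; ◇¬p there: u:T, z:F. ✓
u: successors {v, y}; ◇¬p there: v:F, y:T. ✓
v: no successors, so ◇◇¬p fails. ✗
y: successors {u}; ◇¬p there: u:T. ✓
z: no successors, so ◇◇¬p fails. ✗
— 3 worlds.

2 and 3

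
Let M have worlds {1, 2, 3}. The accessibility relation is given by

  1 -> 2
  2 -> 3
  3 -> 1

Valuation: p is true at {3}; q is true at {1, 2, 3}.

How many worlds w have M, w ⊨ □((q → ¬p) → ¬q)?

1

1: successors {2}; (q → ¬p) → ¬q there: 2:F. ✗
2: successors {3}; (q → ¬p) → ¬q there: 3:T. ✓
3: successors {1}; (q → ¬p) → ¬q there: 1:F. ✗
Satisfying worlds: {2}.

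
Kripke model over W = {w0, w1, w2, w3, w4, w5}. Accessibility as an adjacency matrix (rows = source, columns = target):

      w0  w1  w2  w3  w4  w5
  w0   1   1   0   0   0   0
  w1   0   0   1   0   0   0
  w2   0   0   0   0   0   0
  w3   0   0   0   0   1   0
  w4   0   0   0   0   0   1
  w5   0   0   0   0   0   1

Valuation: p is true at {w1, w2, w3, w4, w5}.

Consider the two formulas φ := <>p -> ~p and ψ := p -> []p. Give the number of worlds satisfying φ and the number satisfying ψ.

2 and 6

For <>p -> ~p:
w0: <>p is T, ~p is T. ✓
w1: <>p is T, ~p is F. ✗
w2: <>p is F, ~p is F. ✓
w3: <>p is T, ~p is F. ✗
w4: <>p is T, ~p is F. ✗
w5: <>p is T, ~p is F. ✗
— 2 worlds.
For p -> []p:
w0: p is F, []p is F. ✓
w1: p is T, []p is T. ✓
w2: p is T, []p is T. ✓
w3: p is T, []p is T. ✓
w4: p is T, []p is T. ✓
w5: p is T, []p is T. ✓
— 6 worlds.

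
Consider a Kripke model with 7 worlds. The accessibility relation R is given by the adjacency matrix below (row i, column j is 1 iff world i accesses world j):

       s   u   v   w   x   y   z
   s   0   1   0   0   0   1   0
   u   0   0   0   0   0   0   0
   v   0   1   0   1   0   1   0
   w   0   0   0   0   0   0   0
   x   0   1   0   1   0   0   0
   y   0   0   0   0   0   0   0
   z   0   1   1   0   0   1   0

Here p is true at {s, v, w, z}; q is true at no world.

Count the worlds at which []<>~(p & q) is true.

3

s: successors {u, y}; <>~(p & q) there: u:F, y:F. ✗
u: no successors, so []<>~(p & q) holds vacuously. ✓
v: successors {u, w, y}; <>~(p & q) there: u:F, w:F, y:F. ✗
w: no successors, so []<>~(p & q) holds vacuously. ✓
x: successors {u, w}; <>~(p & q) there: u:F, w:F. ✗
y: no successors, so []<>~(p & q) holds vacuously. ✓
z: successors {u, v, y}; <>~(p & q) there: u:F, v:T, y:F. ✗
Satisfying worlds: {u, w, y}.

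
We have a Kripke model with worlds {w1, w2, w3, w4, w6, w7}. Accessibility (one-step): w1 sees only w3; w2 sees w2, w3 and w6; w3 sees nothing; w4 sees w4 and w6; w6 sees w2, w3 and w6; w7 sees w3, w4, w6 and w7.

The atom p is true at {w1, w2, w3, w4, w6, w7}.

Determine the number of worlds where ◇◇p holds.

w1: successors {w3}; ◇p there: w3:F. ✗
w2: successors {w2, w3, w6}; ◇p there: w2:T, w3:F, w6:T. ✓
w3: no successors, so ◇◇p fails. ✗
w4: successors {w4, w6}; ◇p there: w4:T, w6:T. ✓
w6: successors {w2, w3, w6}; ◇p there: w2:T, w3:F, w6:T. ✓
w7: successors {w3, w4, w6, w7}; ◇p there: w3:F, w4:T, w6:T, w7:T. ✓
Satisfying worlds: {w2, w4, w6, w7}.

4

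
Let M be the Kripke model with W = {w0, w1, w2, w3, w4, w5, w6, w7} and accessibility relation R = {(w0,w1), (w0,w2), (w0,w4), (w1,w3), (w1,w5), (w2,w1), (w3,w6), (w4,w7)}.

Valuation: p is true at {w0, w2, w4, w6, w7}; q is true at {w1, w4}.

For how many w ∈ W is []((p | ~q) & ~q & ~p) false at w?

4

w0: successors {w1, w2, w4}; (p | ~q) & ~q & ~p there: w1:F, w2:F, w4:F. ✗
w1: successors {w3, w5}; (p | ~q) & ~q & ~p there: w3:T, w5:T. ✓
w2: successors {w1}; (p | ~q) & ~q & ~p there: w1:F. ✗
w3: successors {w6}; (p | ~q) & ~q & ~p there: w6:F. ✗
w4: successors {w7}; (p | ~q) & ~q & ~p there: w7:F. ✗
w5: no successors, so []((p | ~q) & ~q & ~p) holds vacuously. ✓
w6: no successors, so []((p | ~q) & ~q & ~p) holds vacuously. ✓
w7: no successors, so []((p | ~q) & ~q & ~p) holds vacuously. ✓
Satisfying worlds: {w1, w5, w6, w7}.
So []((p | ~q) & ~q & ~p) fails at the other 4 worlds.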